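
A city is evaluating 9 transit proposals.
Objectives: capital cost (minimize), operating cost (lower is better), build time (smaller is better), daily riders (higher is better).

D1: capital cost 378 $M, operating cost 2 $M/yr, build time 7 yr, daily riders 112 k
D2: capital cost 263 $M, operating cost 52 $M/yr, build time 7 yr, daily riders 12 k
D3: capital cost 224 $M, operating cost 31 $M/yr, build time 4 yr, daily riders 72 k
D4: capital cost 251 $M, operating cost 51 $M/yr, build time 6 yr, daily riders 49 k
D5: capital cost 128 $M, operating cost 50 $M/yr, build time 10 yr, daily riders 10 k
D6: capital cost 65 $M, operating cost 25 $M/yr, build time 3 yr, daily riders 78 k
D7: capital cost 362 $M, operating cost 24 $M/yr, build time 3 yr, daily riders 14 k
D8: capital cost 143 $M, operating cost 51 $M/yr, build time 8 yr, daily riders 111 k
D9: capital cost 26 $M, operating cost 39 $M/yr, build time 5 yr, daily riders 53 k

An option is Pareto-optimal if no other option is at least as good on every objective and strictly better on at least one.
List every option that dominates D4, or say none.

D3: capital cost 224≤251, operating cost 31≤51, build time 4≤6, daily riders 72≥49 — dominates D4.
D6: capital cost 65≤251, operating cost 25≤51, build time 3≤6, daily riders 78≥49 — dominates D4.
D9: capital cost 26≤251, operating cost 39≤51, build time 5≤6, daily riders 53≥49 — dominates D4.
Others (D1, D2, D5, D7, D8) are each worse than D4 on at least one objective.

D3, D6, D9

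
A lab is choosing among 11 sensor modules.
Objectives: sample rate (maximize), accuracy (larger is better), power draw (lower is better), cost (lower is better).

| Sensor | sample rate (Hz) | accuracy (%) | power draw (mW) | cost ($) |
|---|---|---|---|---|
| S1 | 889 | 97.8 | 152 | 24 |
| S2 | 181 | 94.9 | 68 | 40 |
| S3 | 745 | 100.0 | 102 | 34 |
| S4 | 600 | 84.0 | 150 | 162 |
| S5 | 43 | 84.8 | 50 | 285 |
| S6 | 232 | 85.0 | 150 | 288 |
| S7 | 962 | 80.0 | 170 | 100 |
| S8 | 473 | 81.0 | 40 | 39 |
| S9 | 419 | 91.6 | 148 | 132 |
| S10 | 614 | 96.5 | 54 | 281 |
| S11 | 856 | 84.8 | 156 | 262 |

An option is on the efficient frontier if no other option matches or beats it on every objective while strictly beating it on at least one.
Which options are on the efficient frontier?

S1, S2, S3, S5, S7, S8, S10

S1: not dominated (best cost).
S2: not dominated.
S3: not dominated (best accuracy).
S4: dominated by S3 (sample rate 745≥600, accuracy 100.0≥84.0, power draw 102≤150, cost 34≤162).
S5: not dominated.
S6: dominated by S3 (sample rate 745≥232, accuracy 100.0≥85.0, power draw 102≤150, cost 34≤288).
S7: not dominated (best sample rate).
S8: not dominated (best power draw).
S9: dominated by S3 (sample rate 745≥419, accuracy 100.0≥91.6, power draw 102≤148, cost 34≤132).
S10: not dominated.
S11: dominated by S1 (sample rate 889≥856, accuracy 97.8≥84.8, power draw 152≤156, cost 24≤262).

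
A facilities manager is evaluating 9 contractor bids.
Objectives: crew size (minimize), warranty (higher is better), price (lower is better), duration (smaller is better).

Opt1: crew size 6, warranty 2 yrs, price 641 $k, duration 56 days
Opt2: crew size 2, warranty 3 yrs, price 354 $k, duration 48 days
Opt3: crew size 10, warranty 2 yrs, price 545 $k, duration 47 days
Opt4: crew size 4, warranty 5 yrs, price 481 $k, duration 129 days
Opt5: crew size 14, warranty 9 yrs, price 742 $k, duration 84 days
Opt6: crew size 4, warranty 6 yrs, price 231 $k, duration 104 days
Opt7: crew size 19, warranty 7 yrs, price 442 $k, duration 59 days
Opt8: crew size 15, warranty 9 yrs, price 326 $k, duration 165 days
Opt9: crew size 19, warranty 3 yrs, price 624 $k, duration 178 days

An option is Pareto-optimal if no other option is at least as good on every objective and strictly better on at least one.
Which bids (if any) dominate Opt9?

Opt2, Opt4, Opt6, Opt7, Opt8

Opt2: crew size 2≤19, warranty 3≥3, price 354≤624, duration 48≤178 — dominates Opt9.
Opt4: crew size 4≤19, warranty 5≥3, price 481≤624, duration 129≤178 — dominates Opt9.
Opt6: crew size 4≤19, warranty 6≥3, price 231≤624, duration 104≤178 — dominates Opt9.
Opt7: crew size 19≤19, warranty 7≥3, price 442≤624, duration 59≤178 — dominates Opt9.
Opt8: crew size 15≤19, warranty 9≥3, price 326≤624, duration 165≤178 — dominates Opt9.
Others (Opt1, Opt3, Opt5) are each worse than Opt9 on at least one objective.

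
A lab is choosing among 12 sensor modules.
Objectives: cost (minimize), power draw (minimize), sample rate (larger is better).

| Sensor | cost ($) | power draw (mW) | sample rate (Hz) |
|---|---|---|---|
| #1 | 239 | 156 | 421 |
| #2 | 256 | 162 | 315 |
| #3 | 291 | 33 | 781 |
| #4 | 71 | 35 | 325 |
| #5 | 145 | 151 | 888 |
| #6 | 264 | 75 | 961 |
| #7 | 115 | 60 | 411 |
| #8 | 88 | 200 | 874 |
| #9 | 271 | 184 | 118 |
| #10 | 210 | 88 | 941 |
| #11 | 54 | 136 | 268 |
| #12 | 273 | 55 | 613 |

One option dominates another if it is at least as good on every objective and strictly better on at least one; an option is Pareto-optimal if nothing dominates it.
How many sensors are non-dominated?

9

#1: dominated by #5 (cost 145≤239, power draw 151≤156, sample rate 888≥421).
#2: dominated by #1 (cost 239≤256, power draw 156≤162, sample rate 421≥315).
#3: not dominated (best power draw).
#4: not dominated.
#5: not dominated.
#6: not dominated (best sample rate).
#7: not dominated.
#8: not dominated.
#9: dominated by #1 (cost 239≤271, power draw 156≤184, sample rate 421≥118).
#10: not dominated.
#11: not dominated (best cost).
#12: not dominated.
Pareto-optimal: #3, #4, #5, #6, #7, #8, #10, #11, #12 → 9.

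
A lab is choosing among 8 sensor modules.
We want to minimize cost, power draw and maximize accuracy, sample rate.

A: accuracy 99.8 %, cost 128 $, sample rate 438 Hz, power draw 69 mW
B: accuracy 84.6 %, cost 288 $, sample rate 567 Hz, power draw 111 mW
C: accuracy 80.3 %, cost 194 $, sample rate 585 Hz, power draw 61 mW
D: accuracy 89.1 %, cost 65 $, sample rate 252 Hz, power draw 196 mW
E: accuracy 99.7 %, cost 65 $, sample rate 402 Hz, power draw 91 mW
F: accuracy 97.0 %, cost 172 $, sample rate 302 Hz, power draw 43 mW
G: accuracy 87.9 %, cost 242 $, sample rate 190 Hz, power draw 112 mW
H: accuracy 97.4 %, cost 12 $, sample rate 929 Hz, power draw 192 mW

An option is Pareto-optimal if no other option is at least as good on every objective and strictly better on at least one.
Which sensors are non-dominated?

A: not dominated (best accuracy).
B: not dominated.
C: not dominated.
D: dominated by E (accuracy 99.7≥89.1, cost 65≤65, sample rate 402≥252, power draw 91≤196).
E: not dominated.
F: not dominated (best power draw).
G: dominated by A (accuracy 99.8≥87.9, cost 128≤242, sample rate 438≥190, power draw 69≤112).
H: not dominated (best cost).

A, B, C, E, F, H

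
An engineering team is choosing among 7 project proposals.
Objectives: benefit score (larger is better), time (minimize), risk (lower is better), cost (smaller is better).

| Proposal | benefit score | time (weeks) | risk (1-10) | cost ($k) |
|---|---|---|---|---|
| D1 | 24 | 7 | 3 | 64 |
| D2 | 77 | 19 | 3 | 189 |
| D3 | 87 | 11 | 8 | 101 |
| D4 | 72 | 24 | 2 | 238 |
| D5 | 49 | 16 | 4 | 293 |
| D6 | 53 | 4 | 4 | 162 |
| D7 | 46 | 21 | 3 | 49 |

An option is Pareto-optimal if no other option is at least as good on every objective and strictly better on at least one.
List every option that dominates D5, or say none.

D6

D6: benefit score 53≥49, time 4≤16, risk 4≤4, cost 162≤293 — dominates D5.
Others (D1, D2, D3, D4, D7) are each worse than D5 on at least one objective.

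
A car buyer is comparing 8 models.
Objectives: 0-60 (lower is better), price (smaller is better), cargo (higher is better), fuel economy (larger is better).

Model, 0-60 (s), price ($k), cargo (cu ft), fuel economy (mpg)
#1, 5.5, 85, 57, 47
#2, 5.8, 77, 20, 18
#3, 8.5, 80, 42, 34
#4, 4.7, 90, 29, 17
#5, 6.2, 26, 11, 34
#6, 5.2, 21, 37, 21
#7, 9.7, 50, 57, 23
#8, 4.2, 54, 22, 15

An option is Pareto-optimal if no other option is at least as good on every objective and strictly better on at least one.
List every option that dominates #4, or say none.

#1: worse on 0-60 (5.5 vs 4.7).
#2: worse on 0-60 (5.8 vs 4.7).
#3: worse on 0-60 (8.5 vs 4.7).
#5: worse on 0-60 (6.2 vs 4.7).
#6: worse on 0-60 (5.2 vs 4.7).
#7: worse on 0-60 (9.7 vs 4.7).
#8: worse on cargo (22 vs 29).
No option dominates #4.

none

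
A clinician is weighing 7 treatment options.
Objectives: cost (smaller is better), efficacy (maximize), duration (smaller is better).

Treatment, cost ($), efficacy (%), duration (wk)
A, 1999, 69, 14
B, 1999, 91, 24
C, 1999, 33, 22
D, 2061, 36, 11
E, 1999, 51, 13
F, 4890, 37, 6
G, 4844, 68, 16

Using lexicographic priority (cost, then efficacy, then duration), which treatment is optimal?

First minimize cost: best is 1999, kept {A, B, C, E}.
Then maximize efficacy: best is 91, kept {B}.

B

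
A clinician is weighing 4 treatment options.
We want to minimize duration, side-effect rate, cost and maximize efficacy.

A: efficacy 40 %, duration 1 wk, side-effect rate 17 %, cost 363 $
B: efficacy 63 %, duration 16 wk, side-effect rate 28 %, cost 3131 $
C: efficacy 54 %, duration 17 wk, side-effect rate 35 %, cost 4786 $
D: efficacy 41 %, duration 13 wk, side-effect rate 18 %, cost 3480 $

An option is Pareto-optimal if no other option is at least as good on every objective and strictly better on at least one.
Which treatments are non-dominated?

A: not dominated (best duration).
B: not dominated (best efficacy).
C: dominated by B (efficacy 63≥54, duration 16≤17, side-effect rate 28≤35, cost 3131≤4786).
D: not dominated.

A, B, D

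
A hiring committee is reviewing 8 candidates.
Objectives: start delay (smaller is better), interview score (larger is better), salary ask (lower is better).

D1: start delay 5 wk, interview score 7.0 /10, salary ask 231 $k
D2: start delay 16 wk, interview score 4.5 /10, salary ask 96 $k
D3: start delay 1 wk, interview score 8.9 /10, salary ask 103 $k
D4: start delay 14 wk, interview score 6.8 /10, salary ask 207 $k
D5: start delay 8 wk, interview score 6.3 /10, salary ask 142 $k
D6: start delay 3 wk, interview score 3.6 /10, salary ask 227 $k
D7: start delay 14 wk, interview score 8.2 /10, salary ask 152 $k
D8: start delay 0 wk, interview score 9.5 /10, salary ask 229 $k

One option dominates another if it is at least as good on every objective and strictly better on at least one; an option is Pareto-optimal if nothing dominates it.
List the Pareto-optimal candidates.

D2, D3, D8

D1: dominated by D3 (start delay 1≤5, interview score 8.9≥7.0, salary ask 103≤231).
D2: not dominated (best salary ask).
D3: not dominated.
D4: dominated by D3 (start delay 1≤14, interview score 8.9≥6.8, salary ask 103≤207).
D5: dominated by D3 (start delay 1≤8, interview score 8.9≥6.3, salary ask 103≤142).
D6: dominated by D3 (start delay 1≤3, interview score 8.9≥3.6, salary ask 103≤227).
D7: dominated by D3 (start delay 1≤14, interview score 8.9≥8.2, salary ask 103≤152).
D8: not dominated (best start delay).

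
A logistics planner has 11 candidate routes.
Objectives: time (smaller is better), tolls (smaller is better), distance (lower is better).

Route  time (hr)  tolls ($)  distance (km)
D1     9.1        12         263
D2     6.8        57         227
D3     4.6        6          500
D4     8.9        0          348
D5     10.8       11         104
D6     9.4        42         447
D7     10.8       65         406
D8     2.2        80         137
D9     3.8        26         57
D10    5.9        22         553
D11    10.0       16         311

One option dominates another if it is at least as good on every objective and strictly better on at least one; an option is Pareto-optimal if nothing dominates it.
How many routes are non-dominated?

D1: not dominated.
D2: dominated by D9 (time 3.8≤6.8, tolls 26≤57, distance 57≤227).
D3: not dominated.
D4: not dominated (best tolls).
D5: not dominated.
D6: dominated by D1 (time 9.1≤9.4, tolls 12≤42, distance 263≤447).
D7: dominated by D1 (time 9.1≤10.8, tolls 12≤65, distance 263≤406).
D8: not dominated (best time).
D9: not dominated (best distance).
D10: dominated by D3 (time 4.6≤5.9, tolls 6≤22, distance 500≤553).
D11: dominated by D1 (time 9.1≤10.0, tolls 12≤16, distance 263≤311).
Pareto-optimal: D1, D3, D4, D5, D8, D9 → 6.

6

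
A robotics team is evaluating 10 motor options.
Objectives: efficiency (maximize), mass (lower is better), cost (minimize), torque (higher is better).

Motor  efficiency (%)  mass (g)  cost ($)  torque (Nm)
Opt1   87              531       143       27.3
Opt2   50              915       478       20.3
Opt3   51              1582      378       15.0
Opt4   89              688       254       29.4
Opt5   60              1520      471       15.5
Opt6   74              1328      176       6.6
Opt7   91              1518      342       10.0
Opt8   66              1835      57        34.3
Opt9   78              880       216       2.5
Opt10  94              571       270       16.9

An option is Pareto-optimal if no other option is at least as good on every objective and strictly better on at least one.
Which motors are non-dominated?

Opt1: not dominated (best mass).
Opt2: dominated by Opt1 (efficiency 87≥50, mass 531≤915, cost 143≤478, torque 27.3≥20.3).
Opt3: dominated by Opt1 (efficiency 87≥51, mass 531≤1582, cost 143≤378, torque 27.3≥15.0).
Opt4: not dominated.
Opt5: dominated by Opt1 (efficiency 87≥60, mass 531≤1520, cost 143≤471, torque 27.3≥15.5).
Opt6: dominated by Opt1 (efficiency 87≥74, mass 531≤1328, cost 143≤176, torque 27.3≥6.6).
Opt7: dominated by Opt10 (efficiency 94≥91, mass 571≤1518, cost 270≤342, torque 16.9≥10.0).
Opt8: not dominated (best cost).
Opt9: dominated by Opt1 (efficiency 87≥78, mass 531≤880, cost 143≤216, torque 27.3≥2.5).
Opt10: not dominated (best efficiency).

Opt1, Opt4, Opt8, Opt10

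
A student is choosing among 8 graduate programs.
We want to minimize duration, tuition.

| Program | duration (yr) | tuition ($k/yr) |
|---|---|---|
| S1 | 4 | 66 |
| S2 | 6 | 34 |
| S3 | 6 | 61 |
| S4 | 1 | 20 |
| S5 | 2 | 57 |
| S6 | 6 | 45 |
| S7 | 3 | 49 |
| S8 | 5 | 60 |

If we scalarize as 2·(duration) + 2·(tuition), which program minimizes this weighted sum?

S4

S1: 2·4 + 2·66 = 140
S2: 2·6 + 2·34 = 80
S3: 2·6 + 2·61 = 134
S4: 2·1 + 2·20 = 42
S5: 2·2 + 2·57 = 118
S6: 2·6 + 2·45 = 102
S7: 2·3 + 2·49 = 104
S8: 2·5 + 2·60 = 130
Lowest: S4 at 42.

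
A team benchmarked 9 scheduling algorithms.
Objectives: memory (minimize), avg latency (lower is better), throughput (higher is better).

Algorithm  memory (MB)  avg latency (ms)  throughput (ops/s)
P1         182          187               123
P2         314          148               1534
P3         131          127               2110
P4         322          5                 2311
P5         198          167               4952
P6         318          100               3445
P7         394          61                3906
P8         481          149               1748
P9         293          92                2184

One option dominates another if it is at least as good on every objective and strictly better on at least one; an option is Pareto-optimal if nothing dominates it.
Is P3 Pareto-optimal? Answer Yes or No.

Yes

P1: worse on memory (182 vs 131).
P2: worse on memory (314 vs 131).
P4: worse on memory (322 vs 131).
P5: worse on memory (198 vs 131).
P6: worse on memory (318 vs 131).
P7: worse on memory (394 vs 131).
P8: worse on memory (481 vs 131).
P9: worse on memory (293 vs 131).
No option is at least as good as P3 on every objective and strictly better on one.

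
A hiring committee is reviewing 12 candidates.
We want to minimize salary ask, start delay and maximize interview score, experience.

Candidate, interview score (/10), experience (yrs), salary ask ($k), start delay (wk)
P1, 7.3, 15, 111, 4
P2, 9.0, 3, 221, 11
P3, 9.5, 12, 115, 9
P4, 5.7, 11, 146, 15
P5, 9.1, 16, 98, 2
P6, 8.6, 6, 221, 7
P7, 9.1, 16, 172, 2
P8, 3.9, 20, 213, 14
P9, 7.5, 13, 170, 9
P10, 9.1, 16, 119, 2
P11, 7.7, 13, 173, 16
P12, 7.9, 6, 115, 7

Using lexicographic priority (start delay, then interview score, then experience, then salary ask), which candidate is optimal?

First minimize start delay: best is 2, kept {P5, P7, P10}.
Then maximize interview score: best is 9.1, kept {P5, P7, P10}.
Then maximize experience: best is 16, kept {P5, P7, P10}.
Then minimize salary ask: best is 98, kept {P5}.

P5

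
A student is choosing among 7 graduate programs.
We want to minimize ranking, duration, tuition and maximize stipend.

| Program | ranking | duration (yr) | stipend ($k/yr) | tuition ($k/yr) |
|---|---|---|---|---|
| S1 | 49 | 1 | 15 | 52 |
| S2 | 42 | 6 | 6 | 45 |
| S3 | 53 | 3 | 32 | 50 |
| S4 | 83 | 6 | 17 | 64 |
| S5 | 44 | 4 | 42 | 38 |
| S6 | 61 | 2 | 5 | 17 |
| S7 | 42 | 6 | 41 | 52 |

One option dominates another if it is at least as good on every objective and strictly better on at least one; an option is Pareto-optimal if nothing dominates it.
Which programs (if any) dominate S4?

S3, S5, S7

S3: ranking 53≤83, duration 3≤6, stipend 32≥17, tuition 50≤64 — dominates S4.
S5: ranking 44≤83, duration 4≤6, stipend 42≥17, tuition 38≤64 — dominates S4.
S7: ranking 42≤83, duration 6≤6, stipend 41≥17, tuition 52≤64 — dominates S4.
Others (S1, S2, S6) are each worse than S4 on at least one objective.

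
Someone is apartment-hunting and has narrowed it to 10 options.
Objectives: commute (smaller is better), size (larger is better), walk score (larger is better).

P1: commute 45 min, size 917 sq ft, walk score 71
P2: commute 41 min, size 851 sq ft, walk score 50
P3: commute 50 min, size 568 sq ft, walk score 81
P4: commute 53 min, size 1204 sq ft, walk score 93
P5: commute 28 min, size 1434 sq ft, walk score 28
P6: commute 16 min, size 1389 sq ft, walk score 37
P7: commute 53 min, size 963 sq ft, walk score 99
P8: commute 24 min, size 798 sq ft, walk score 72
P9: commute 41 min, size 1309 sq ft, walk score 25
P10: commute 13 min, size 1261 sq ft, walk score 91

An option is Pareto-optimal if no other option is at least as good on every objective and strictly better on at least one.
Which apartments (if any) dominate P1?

P10

P10: commute 13≤45, size 1261≥917, walk score 91≥71 — dominates P1.
Others (P2, P3, P4, P5, P6, P7, P8, P9) are each worse than P1 on at least one objective.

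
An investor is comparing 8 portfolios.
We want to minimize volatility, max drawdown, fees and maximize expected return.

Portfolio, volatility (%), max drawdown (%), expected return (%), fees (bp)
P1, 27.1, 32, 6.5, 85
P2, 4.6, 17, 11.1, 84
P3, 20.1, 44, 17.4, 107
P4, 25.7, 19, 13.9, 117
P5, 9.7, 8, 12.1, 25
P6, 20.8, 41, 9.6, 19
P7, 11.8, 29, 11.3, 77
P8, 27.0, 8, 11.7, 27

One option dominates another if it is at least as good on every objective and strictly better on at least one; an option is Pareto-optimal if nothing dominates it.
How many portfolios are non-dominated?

P1: dominated by P2 (volatility 4.6≤27.1, max drawdown 17≤32, expected return 11.1≥6.5, fees 84≤85).
P2: not dominated (best volatility).
P3: not dominated (best expected return).
P4: not dominated.
P5: not dominated.
P6: not dominated (best fees).
P7: dominated by P5 (volatility 9.7≤11.8, max drawdown 8≤29, expected return 12.1≥11.3, fees 25≤77).
P8: dominated by P5 (volatility 9.7≤27.0, max drawdown 8≤8, expected return 12.1≥11.7, fees 25≤27).
Pareto-optimal: P2, P3, P4, P5, P6 → 5.

5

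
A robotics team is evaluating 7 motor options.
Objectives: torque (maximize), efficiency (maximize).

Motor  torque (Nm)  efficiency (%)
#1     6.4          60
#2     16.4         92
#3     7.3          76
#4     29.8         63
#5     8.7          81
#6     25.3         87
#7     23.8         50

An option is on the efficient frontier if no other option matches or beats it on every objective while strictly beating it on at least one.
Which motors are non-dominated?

#1: dominated by #2 (torque 16.4≥6.4, efficiency 92≥60).
#2: not dominated (best efficiency).
#3: dominated by #2 (torque 16.4≥7.3, efficiency 92≥76).
#4: not dominated (best torque).
#5: dominated by #2 (torque 16.4≥8.7, efficiency 92≥81).
#6: not dominated.
#7: dominated by #4 (torque 29.8≥23.8, efficiency 63≥50).

#2, #4, #6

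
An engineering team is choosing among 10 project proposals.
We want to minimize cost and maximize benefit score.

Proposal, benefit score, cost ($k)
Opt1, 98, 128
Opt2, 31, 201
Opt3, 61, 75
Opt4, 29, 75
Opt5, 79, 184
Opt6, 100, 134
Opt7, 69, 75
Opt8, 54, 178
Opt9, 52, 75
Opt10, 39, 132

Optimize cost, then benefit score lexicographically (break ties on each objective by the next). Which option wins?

Opt7

First minimize cost: best is 75, kept {Opt3, Opt4, Opt7, Opt9}.
Then maximize benefit score: best is 69, kept {Opt7}.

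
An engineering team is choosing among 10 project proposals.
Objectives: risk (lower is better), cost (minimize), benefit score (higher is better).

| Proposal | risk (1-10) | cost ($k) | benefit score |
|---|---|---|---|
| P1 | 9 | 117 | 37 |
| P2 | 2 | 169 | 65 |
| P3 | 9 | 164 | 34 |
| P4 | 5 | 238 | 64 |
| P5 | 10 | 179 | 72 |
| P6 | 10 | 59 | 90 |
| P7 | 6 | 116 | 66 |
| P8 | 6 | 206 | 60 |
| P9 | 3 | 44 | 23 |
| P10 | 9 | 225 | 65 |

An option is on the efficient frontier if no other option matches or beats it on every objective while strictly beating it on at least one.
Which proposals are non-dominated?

P1: dominated by P7 (risk 6≤9, cost 116≤117, benefit score 66≥37).
P2: not dominated (best risk).
P3: dominated by P1 (risk 9≤9, cost 117≤164, benefit score 37≥34).
P4: dominated by P2 (risk 2≤5, cost 169≤238, benefit score 65≥64).
P5: dominated by P6 (risk 10≤10, cost 59≤179, benefit score 90≥72).
P6: not dominated (best benefit score).
P7: not dominated.
P8: dominated by P2 (risk 2≤6, cost 169≤206, benefit score 65≥60).
P9: not dominated (best cost).
P10: dominated by P2 (risk 2≤9, cost 169≤225, benefit score 65≥65).

P2, P6, P7, P9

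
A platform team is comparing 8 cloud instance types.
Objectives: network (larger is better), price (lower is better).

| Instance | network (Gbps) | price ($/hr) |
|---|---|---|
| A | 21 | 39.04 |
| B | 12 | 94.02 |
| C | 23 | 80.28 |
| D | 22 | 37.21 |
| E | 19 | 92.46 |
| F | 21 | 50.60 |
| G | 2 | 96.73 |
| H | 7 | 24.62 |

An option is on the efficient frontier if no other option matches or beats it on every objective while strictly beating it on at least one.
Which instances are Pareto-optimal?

C, D, H

A: dominated by D (network 22≥21, price 37.21≤39.04).
B: dominated by A (network 21≥12, price 39.04≤94.02).
C: not dominated (best network).
D: not dominated.
E: dominated by A (network 21≥19, price 39.04≤92.46).
F: dominated by A (network 21≥21, price 39.04≤50.60).
G: dominated by A (network 21≥2, price 39.04≤96.73).
H: not dominated (best price).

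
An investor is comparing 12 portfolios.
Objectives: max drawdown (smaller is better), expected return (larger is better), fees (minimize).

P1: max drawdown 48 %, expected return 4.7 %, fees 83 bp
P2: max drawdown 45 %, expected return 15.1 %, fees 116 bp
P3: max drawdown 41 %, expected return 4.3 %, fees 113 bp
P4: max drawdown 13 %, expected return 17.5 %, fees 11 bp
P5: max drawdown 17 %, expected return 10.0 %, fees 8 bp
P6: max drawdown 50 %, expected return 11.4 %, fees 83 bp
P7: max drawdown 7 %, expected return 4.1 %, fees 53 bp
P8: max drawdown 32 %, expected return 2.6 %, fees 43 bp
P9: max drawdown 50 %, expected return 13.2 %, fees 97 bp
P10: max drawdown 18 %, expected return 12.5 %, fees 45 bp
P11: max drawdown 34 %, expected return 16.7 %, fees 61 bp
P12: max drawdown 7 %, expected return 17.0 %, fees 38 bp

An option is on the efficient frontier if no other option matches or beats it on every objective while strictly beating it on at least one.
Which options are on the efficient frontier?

P1: dominated by P4 (max drawdown 13≤48, expected return 17.5≥4.7, fees 11≤83).
P2: dominated by P4 (max drawdown 13≤45, expected return 17.5≥15.1, fees 11≤116).
P3: dominated by P4 (max drawdown 13≤41, expected return 17.5≥4.3, fees 11≤113).
P4: not dominated (best expected return).
P5: not dominated (best fees).
P6: dominated by P4 (max drawdown 13≤50, expected return 17.5≥11.4, fees 11≤83).
P7: dominated by P12 (max drawdown 7≤7, expected return 17.0≥4.1, fees 38≤53).
P8: dominated by P4 (max drawdown 13≤32, expected return 17.5≥2.6, fees 11≤43).
P9: dominated by P4 (max drawdown 13≤50, expected return 17.5≥13.2, fees 11≤97).
P10: dominated by P4 (max drawdown 13≤18, expected return 17.5≥12.5, fees 11≤45).
P11: dominated by P4 (max drawdown 13≤34, expected return 17.5≥16.7, fees 11≤61).
P12: not dominated.

P4, P5, P12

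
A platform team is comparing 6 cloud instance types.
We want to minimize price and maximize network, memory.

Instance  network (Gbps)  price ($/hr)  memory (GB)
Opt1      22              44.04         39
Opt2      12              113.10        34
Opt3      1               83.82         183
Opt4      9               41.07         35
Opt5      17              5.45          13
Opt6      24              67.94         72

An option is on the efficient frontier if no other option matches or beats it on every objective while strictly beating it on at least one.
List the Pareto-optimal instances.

Opt1: not dominated.
Opt2: dominated by Opt1 (network 22≥12, price 44.04≤113.10, memory 39≥34).
Opt3: not dominated (best memory).
Opt4: not dominated.
Opt5: not dominated (best price).
Opt6: not dominated (best network).

Opt1, Opt3, Opt4, Opt5, Opt6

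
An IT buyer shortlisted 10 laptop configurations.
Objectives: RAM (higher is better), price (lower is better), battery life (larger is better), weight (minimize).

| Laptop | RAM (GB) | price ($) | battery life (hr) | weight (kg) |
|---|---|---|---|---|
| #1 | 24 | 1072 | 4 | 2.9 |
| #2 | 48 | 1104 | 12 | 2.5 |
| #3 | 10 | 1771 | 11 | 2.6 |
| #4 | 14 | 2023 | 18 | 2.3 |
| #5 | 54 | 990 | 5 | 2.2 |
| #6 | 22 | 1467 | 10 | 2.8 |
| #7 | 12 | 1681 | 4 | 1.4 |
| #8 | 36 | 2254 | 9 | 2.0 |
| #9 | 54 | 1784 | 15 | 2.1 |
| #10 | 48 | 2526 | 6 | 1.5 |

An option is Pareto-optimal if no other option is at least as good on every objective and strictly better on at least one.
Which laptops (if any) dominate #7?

#1: worse on weight (2.9 vs 1.4).
#2: worse on weight (2.5 vs 1.4).
#3: worse on RAM (10 vs 12).
#4: worse on price (2023 vs 1681).
#5: worse on weight (2.2 vs 1.4).
#6: worse on weight (2.8 vs 1.4).
#8: worse on price (2254 vs 1681).
#9: worse on price (1784 vs 1681).
#10: worse on price (2526 vs 1681).
No option dominates #7.

none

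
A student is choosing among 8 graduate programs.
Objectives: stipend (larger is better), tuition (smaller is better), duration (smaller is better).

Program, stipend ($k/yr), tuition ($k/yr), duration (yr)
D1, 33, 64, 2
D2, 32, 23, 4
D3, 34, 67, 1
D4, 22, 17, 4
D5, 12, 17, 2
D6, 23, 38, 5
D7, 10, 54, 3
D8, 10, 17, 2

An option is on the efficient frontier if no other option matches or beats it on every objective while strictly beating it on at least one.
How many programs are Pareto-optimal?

5

D1: not dominated.
D2: not dominated.
D3: not dominated (best stipend).
D4: not dominated.
D5: not dominated.
D6: dominated by D2 (stipend 32≥23, tuition 23≤38, duration 4≤5).
D7: dominated by D5 (stipend 12≥10, tuition 17≤54, duration 2≤3).
D8: dominated by D5 (stipend 12≥10, tuition 17≤17, duration 2≤2).
Pareto-optimal: D1, D2, D3, D4, D5 → 5.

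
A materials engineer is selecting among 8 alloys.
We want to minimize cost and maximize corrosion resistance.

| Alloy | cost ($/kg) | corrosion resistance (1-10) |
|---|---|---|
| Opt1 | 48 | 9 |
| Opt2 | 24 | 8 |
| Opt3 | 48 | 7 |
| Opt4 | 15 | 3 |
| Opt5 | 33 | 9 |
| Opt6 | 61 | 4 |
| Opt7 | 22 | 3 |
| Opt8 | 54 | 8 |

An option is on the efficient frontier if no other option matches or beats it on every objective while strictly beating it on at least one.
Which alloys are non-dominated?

Opt2, Opt4, Opt5

Opt1: dominated by Opt5 (cost 33≤48, corrosion resistance 9≥9).
Opt2: not dominated.
Opt3: dominated by Opt1 (cost 48≤48, corrosion resistance 9≥7).
Opt4: not dominated (best cost).
Opt5: not dominated.
Opt6: dominated by Opt1 (cost 48≤61, corrosion resistance 9≥4).
Opt7: dominated by Opt4 (cost 15≤22, corrosion resistance 3≥3).
Opt8: dominated by Opt1 (cost 48≤54, corrosion resistance 9≥8).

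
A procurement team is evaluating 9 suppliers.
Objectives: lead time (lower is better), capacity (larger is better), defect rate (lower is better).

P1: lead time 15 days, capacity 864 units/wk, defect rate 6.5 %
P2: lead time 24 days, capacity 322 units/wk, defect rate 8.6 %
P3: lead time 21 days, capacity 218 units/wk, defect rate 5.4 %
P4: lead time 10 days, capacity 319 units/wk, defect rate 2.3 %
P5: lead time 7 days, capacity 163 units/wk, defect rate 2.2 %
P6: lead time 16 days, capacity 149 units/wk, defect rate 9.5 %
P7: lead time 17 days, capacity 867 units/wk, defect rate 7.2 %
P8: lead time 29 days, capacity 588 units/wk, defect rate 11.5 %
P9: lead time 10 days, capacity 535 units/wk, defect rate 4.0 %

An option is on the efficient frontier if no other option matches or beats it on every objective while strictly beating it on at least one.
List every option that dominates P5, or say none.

P1: worse on lead time (15 vs 7).
P2: worse on lead time (24 vs 7).
P3: worse on lead time (21 vs 7).
P4: worse on lead time (10 vs 7).
P6: worse on lead time (16 vs 7).
P7: worse on lead time (17 vs 7).
P8: worse on lead time (29 vs 7).
P9: worse on lead time (10 vs 7).
No option dominates P5.

none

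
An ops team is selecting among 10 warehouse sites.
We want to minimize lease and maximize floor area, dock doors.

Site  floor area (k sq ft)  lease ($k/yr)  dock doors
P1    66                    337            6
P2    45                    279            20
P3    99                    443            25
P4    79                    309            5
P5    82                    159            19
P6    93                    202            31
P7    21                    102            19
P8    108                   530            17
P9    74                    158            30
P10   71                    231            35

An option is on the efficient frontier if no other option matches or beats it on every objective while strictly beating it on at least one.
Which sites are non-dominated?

P3, P5, P6, P7, P8, P9, P10

P1: dominated by P5 (floor area 82≥66, lease 159≤337, dock doors 19≥6).
P2: dominated by P6 (floor area 93≥45, lease 202≤279, dock doors 31≥20).
P3: not dominated.
P4: dominated by P5 (floor area 82≥79, lease 159≤309, dock doors 19≥5).
P5: not dominated.
P6: not dominated.
P7: not dominated (best lease).
P8: not dominated (best floor area).
P9: not dominated.
P10: not dominated (best dock doors).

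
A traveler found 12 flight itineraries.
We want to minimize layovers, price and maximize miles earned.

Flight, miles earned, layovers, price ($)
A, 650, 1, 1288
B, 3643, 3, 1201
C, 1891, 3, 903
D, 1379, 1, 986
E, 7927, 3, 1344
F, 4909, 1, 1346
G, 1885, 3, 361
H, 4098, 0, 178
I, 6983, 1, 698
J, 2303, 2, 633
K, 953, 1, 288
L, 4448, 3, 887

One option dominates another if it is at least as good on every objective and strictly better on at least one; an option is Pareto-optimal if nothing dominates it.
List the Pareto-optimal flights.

A: dominated by D (miles earned 1379≥650, layovers 1≤1, price 986≤1288).
B: dominated by H (miles earned 4098≥3643, layovers 0≤3, price 178≤1201).
C: dominated by H (miles earned 4098≥1891, layovers 0≤3, price 178≤903).
D: dominated by H (miles earned 4098≥1379, layovers 0≤1, price 178≤986).
E: not dominated (best miles earned).
F: dominated by I (miles earned 6983≥4909, layovers 1≤1, price 698≤1346).
G: dominated by H (miles earned 4098≥1885, layovers 0≤3, price 178≤361).
H: not dominated (best layovers).
I: not dominated.
J: dominated by H (miles earned 4098≥2303, layovers 0≤2, price 178≤633).
K: dominated by H (miles earned 4098≥953, layovers 0≤1, price 178≤288).
L: dominated by I (miles earned 6983≥4448, layovers 1≤3, price 698≤887).

E, H, I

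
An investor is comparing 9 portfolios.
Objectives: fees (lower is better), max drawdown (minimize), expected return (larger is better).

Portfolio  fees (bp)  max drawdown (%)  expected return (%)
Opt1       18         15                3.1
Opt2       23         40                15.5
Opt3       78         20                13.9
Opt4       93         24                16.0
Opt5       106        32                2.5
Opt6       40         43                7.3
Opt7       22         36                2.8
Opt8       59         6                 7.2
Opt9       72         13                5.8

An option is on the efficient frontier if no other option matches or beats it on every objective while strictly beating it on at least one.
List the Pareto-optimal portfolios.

Opt1, Opt2, Opt3, Opt4, Opt8

Opt1: not dominated (best fees).
Opt2: not dominated.
Opt3: not dominated.
Opt4: not dominated (best expected return).
Opt5: dominated by Opt1 (fees 18≤106, max drawdown 15≤32, expected return 3.1≥2.5).
Opt6: dominated by Opt2 (fees 23≤40, max drawdown 40≤43, expected return 15.5≥7.3).
Opt7: dominated by Opt1 (fees 18≤22, max drawdown 15≤36, expected return 3.1≥2.8).
Opt8: not dominated (best max drawdown).
Opt9: dominated by Opt8 (fees 59≤72, max drawdown 6≤13, expected return 7.2≥5.8).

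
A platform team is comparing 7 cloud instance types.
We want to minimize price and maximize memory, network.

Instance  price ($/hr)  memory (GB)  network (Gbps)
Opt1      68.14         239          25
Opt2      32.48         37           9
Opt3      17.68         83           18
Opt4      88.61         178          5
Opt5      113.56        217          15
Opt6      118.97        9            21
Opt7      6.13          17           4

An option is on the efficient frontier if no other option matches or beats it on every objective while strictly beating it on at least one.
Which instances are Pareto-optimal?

Opt1: not dominated (best memory).
Opt2: dominated by Opt3 (price 17.68≤32.48, memory 83≥37, network 18≥9).
Opt3: not dominated.
Opt4: dominated by Opt1 (price 68.14≤88.61, memory 239≥178, network 25≥5).
Opt5: dominated by Opt1 (price 68.14≤113.56, memory 239≥217, network 25≥15).
Opt6: dominated by Opt1 (price 68.14≤118.97, memory 239≥9, network 25≥21).
Opt7: not dominated (best price).

Opt1, Opt3, Opt7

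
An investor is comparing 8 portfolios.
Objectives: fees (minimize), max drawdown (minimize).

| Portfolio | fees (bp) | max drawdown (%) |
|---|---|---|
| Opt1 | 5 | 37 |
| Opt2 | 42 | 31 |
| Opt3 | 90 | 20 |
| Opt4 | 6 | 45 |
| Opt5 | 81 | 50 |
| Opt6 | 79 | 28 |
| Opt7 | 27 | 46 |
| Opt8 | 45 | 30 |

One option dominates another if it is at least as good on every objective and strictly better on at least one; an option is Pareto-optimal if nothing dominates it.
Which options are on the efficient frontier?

Opt1, Opt2, Opt3, Opt6, Opt8

Opt1: not dominated (best fees).
Opt2: not dominated.
Opt3: not dominated (best max drawdown).
Opt4: dominated by Opt1 (fees 5≤6, max drawdown 37≤45).
Opt5: dominated by Opt1 (fees 5≤81, max drawdown 37≤50).
Opt6: not dominated.
Opt7: dominated by Opt1 (fees 5≤27, max drawdown 37≤46).
Opt8: not dominated.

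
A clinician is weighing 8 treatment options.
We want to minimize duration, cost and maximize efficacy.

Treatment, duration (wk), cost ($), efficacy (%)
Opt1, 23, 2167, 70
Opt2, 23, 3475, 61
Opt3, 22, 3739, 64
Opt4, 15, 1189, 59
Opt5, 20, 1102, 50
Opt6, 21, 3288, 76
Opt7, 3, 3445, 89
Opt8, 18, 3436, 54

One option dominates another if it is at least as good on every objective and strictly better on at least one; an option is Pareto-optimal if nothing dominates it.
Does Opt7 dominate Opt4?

Opt7 vs Opt4: Opt7 is worse on cost (3445 vs 1189), so it does not dominate Opt4.

No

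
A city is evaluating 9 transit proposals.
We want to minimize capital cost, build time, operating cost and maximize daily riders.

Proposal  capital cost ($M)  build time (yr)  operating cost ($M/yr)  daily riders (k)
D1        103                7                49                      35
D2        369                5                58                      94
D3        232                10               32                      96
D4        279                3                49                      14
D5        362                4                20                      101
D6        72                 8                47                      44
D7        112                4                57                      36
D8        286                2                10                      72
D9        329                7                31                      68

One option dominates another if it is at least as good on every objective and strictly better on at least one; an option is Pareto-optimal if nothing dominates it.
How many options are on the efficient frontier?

D1: not dominated.
D2: dominated by D5 (capital cost 362≤369, build time 4≤5, operating cost 20≤58, daily riders 101≥94).
D3: not dominated.
D4: not dominated.
D5: not dominated (best daily riders).
D6: not dominated (best capital cost).
D7: not dominated.
D8: not dominated (best build time).
D9: dominated by D8 (capital cost 286≤329, build time 2≤7, operating cost 10≤31, daily riders 72≥68).
Pareto-optimal: D1, D3, D4, D5, D6, D7, D8 → 7.

7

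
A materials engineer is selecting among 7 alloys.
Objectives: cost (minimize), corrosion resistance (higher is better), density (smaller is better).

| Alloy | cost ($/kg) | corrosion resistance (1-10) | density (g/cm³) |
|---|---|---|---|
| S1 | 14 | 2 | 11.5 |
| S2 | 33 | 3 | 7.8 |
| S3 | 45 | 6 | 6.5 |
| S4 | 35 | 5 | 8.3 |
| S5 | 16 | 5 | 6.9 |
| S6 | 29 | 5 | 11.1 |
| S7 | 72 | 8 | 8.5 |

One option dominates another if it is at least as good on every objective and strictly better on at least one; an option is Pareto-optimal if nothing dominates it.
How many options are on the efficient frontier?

S1: not dominated (best cost).
S2: dominated by S5 (cost 16≤33, corrosion resistance 5≥3, density 6.9≤7.8).
S3: not dominated (best density).
S4: dominated by S5 (cost 16≤35, corrosion resistance 5≥5, density 6.9≤8.3).
S5: not dominated.
S6: dominated by S5 (cost 16≤29, corrosion resistance 5≥5, density 6.9≤11.1).
S7: not dominated (best corrosion resistance).
Pareto-optimal: S1, S3, S5, S7 → 4.

4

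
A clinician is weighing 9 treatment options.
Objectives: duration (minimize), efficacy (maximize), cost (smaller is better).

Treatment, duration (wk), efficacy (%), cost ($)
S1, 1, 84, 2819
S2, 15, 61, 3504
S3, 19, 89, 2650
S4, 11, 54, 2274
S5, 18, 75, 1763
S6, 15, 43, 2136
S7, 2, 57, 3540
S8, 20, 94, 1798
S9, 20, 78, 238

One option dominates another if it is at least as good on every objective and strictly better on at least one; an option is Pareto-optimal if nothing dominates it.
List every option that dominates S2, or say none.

S1

S1: duration 1≤15, efficacy 84≥61, cost 2819≤3504 — dominates S2.
Others (S3, S4, S5, S6, S7, S8, S9) are each worse than S2 on at least one objective.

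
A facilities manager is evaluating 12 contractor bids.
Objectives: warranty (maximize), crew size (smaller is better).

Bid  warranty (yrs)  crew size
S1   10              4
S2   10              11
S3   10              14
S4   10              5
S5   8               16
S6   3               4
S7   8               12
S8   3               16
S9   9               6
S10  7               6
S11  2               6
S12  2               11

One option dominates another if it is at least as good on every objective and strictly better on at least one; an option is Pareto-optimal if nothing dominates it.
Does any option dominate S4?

S1 vs S4: warranty 10≥10, crew size 4≤5 — S1 is at least as good on every objective and strictly better on at least one, so S1 dominates S4.

Yes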